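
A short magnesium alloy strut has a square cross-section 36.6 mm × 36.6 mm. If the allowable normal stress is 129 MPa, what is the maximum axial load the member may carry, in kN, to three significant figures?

A = 1340 mm².
P_max = σ_allow · A = 129 · 1340 = 172800 N = 172.8 kN.

173 kN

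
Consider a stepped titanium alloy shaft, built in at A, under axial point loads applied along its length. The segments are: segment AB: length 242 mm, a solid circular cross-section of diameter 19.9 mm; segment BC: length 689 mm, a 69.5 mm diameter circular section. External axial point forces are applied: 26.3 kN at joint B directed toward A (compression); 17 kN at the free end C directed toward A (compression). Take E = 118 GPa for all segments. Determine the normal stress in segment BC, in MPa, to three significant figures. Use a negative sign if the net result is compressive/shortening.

-4.48 MPa

Internal axial forces (sectioning from the free end, tension +): N_BC = -17 kN, N_AB = -43.3 kN.
A_BC = 3794 mm².
σ_BC = N_BC/A_BC = -17000/3794 = -4.481 MPa.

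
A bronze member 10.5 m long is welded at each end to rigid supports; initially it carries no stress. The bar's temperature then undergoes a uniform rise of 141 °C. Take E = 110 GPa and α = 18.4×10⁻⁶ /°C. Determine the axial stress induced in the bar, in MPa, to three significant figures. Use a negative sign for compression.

Free thermal expansion αLΔT = 18.4e-6 · 10500 · 141 = 27.24 mm.
The walls impose strain ε = −(27.24)/10500 = -2.5944e-03; σ = Eε = 110000 · -2.5944e-03 = -285.4 MPa.

-285 MPa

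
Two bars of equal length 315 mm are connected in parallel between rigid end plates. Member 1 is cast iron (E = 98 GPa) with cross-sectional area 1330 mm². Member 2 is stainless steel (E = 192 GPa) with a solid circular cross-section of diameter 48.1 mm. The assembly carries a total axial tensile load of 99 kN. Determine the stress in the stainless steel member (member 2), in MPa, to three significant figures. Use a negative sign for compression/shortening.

39.7 MPa

A_2 = 1817 mm².
Equal strain + equilibrium ⇒ each member carries load in proportion to AE: A₁E₁ = 130300000 N, A₂E₂ = 348900000 N, ΣAE = 479200000 N.
σ₂ = P·E₂/ΣAE = 99000·192000/479200000 = 39.66 MPa.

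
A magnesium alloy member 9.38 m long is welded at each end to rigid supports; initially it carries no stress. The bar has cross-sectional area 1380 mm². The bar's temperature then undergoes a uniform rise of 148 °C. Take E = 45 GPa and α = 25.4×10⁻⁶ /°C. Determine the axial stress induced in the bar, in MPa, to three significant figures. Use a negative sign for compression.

Free thermal expansion αLΔT = 25.4e-6 · 9380 · 148 = 35.26 mm.
The walls impose strain ε = −(35.26)/9380 = -3.7592e-03; σ = Eε = 45000 · -3.7592e-03 = -169.2 MPa.

-169 MPa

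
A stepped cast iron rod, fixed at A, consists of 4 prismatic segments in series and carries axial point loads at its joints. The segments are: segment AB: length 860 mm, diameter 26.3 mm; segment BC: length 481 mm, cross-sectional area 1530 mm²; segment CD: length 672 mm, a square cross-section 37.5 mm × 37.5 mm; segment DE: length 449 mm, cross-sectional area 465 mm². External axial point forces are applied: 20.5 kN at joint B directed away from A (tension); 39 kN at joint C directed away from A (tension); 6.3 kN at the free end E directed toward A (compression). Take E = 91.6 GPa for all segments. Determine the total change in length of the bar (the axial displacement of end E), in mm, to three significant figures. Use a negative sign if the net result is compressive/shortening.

Internal axial forces (sectioning from the free end, tension +): N_DE = -6.3 kN, N_CD = -6.3 kN, N_BC = 32.7 kN, N_AB = 53.2 kN.
A_AB = 543.3 mm².
A_CD = 1406 mm².
δ_AB = 53200·860/(543.3·91600) = 0.9194 mm
δ_BC = 32700·481/(1530·91600) = 0.1122 mm
δ_CD = -6300·672/(1406·91600) = -0.03287 mm
δ_DE = -6300·449/(465·91600) = -0.06641 mm
δ = Σδ_i = 0.9324 mm.

0.932 mm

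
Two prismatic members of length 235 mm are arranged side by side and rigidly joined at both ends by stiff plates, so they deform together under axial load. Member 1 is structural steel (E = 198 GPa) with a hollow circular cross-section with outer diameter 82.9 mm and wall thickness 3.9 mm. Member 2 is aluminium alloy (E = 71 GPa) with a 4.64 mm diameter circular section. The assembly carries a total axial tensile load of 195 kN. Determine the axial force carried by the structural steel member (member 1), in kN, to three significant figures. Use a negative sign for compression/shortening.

A_1 = 967.9 mm².
A_2 = 16.91 mm².
Equal strain + equilibrium ⇒ each member carries load in proportion to AE: A₁E₁ = 191600000 N, A₂E₂ = 1201000 N, ΣAE = 192800000 N.
F₁ = P·A₁E₁/ΣAE = 195000·191600000/192800000 = 193800 N.

194 kN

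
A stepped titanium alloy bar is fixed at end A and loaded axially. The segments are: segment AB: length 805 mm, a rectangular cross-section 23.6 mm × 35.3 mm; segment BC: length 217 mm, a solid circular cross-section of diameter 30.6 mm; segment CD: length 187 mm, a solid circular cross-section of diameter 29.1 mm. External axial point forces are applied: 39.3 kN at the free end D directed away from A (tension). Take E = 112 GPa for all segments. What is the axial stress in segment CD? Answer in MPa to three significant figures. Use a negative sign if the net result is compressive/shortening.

Internal axial forces (sectioning from the free end, tension +): N_CD = 39.3 kN, N_BC = 39.3 kN, N_AB = 39.3 kN.
A_CD = 665.1 mm².
σ_CD = N_CD/A_CD = 39300/665.1 = 59.09 MPa.

59.1 MPa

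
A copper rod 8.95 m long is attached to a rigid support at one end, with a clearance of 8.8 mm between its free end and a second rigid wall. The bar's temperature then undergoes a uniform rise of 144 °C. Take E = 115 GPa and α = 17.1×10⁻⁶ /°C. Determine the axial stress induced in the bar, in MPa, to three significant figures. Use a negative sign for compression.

Free thermal expansion αLΔT = 17.1e-6 · 8950 · 144 = 22.04 mm.
The walls engage after the gap closes; constrained expansion = 22.04 − 8.8 = 13.24 mm.
The walls impose strain ε = −(13.24)/8950 = -1.4792e-03; σ = Eε = 115000 · -1.4792e-03 = -170.1 MPa.

-170 MPa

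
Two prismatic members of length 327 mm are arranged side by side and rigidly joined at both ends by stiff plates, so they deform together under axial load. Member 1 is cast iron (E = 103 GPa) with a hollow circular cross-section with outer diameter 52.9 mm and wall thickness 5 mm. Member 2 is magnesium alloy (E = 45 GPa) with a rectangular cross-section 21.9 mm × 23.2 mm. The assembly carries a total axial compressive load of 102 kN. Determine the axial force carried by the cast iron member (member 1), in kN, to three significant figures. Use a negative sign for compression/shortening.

A_1 = 752.4 mm².
A_2 = 508.1 mm².
Equal strain + equilibrium ⇒ each member carries load in proportion to AE: A₁E₁ = 77500000 N, A₂E₂ = 22860000 N, ΣAE = 100400000 N.
F₁ = P·A₁E₁/ΣAE = -102000·77500000/100400000 = -78760 N.

-78.8 kN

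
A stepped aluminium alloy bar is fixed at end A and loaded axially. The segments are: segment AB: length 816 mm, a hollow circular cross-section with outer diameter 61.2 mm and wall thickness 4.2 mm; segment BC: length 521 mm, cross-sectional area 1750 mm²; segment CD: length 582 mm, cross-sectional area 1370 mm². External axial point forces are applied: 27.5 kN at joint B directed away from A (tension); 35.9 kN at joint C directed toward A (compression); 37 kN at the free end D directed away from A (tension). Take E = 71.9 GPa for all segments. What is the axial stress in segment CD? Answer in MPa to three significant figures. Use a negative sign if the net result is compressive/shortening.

27.0 MPa

Internal axial forces (sectioning from the free end, tension +): N_CD = 37 kN, N_BC = 1.1 kN, N_AB = 28.6 kN.
σ_CD = N_CD/A_CD = 37000/1370 = 27.01 MPa.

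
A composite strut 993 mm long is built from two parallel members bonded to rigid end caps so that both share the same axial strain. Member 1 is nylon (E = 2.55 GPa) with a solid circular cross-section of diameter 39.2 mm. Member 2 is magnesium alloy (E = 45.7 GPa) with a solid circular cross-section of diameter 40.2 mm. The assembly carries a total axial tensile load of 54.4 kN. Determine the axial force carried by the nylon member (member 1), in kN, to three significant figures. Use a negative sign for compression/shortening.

2.74 kN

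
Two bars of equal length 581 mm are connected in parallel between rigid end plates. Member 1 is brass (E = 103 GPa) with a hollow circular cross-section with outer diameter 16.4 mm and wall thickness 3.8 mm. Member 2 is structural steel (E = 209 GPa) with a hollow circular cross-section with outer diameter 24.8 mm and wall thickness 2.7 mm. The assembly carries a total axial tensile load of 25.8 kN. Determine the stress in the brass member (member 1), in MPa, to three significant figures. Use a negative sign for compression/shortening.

48.6 MPa

A_1 = 150.4 mm².
A_2 = 187.5 mm².
Equal strain + equilibrium ⇒ each member carries load in proportion to AE: A₁E₁ = 15490000 N, A₂E₂ = 39180000 N, ΣAE = 54670000 N.
σ₁ = P·E₁/ΣAE = 25800·103000/54670000 = 48.61 MPa.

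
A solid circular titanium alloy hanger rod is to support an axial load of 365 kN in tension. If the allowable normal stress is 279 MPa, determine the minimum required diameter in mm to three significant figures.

40.8 mm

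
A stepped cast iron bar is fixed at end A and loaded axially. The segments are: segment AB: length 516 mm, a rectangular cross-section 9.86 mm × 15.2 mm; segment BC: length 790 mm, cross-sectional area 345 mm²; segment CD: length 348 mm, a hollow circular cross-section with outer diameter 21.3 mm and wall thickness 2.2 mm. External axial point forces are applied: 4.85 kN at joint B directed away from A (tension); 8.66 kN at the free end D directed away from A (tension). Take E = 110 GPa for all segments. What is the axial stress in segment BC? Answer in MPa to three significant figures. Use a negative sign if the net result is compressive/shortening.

Internal axial forces (sectioning from the free end, tension +): N_CD = 8.66 kN, N_BC = 8.66 kN, N_AB = 13.51 kN.
σ_BC = N_BC/A_BC = 8660/345 = 25.1 MPa.

25.1 MPa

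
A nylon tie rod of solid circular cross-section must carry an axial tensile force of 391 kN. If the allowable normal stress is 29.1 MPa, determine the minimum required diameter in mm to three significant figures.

Required area A ≥ P/σ_allow = 391000/29.1 = 13440 mm².
For a solid circular section, d ≥ √(4A/π) = 130.8 mm.

131 mm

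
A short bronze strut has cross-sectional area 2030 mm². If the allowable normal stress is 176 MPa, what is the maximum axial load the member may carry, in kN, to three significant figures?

357 kN

P_max = σ_allow · A = 176 · 2030 = 357300 N = 357.3 kN.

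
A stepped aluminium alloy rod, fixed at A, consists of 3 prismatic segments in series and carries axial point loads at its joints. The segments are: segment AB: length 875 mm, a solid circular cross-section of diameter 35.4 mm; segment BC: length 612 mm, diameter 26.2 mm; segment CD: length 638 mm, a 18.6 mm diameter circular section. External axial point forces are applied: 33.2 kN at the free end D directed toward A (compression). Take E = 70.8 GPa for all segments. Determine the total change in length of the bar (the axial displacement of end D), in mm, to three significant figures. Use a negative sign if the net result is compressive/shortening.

-2.05 mm

Internal axial forces (sectioning from the free end, tension +): N_CD = -33.2 kN, N_BC = -33.2 kN, N_AB = -33.2 kN.
A_AB = 984.2 mm².
A_BC = 539.1 mm².
A_CD = 271.7 mm².
δ_AB = -33200·875/(984.2·70800) = -0.4169 mm
δ_BC = -33200·612/(539.1·70800) = -0.5323 mm
δ_CD = -33200·638/(271.7·70800) = -1.101 mm
δ = Σδ_i = -2.05 mm.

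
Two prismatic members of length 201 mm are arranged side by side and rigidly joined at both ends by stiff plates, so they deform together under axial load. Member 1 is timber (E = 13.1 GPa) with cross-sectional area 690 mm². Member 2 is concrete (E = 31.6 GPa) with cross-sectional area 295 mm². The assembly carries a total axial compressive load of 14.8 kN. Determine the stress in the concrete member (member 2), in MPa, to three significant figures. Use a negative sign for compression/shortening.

Equal strain + equilibrium ⇒ each member carries load in proportion to AE: A₁E₁ = 9039000 N, A₂E₂ = 9322000 N, ΣAE = 18360000 N.
σ₂ = P·E₂/ΣAE = -14800·31600/18360000 = -25.47 MPa.

-25.5 MPa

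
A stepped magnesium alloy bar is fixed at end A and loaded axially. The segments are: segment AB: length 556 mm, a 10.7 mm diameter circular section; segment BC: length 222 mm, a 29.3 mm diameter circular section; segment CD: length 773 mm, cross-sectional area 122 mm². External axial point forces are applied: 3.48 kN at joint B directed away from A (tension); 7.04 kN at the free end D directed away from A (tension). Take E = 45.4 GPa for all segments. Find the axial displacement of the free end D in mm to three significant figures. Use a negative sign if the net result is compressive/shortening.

Internal axial forces (sectioning from the free end, tension +): N_CD = 7.04 kN, N_BC = 7.04 kN, N_AB = 10.52 kN.
A_AB = 89.92 mm².
A_BC = 674.3 mm².
δ_AB = 10520·556/(89.92·45400) = 1.433 mm
δ_BC = 7040·222/(674.3·45400) = 0.05106 mm
δ_CD = 7040·773/(122·45400) = 0.9825 mm
δ = Σδ_i = 2.466 mm.

2.47 mm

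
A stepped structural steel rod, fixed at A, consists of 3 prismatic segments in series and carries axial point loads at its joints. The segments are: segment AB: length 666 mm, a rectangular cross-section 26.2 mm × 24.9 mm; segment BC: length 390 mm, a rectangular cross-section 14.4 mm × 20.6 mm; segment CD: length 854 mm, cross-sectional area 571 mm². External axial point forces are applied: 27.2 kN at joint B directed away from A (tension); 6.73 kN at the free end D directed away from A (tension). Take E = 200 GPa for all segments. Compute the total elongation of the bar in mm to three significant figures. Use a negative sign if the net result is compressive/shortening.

0.268 mm

Internal axial forces (sectioning from the free end, tension +): N_CD = 6.73 kN, N_BC = 6.73 kN, N_AB = 33.93 kN.
A_AB = 652.4 mm².
A_BC = 296.6 mm².
δ_AB = 33930·666/(652.4·200000) = 0.1732 mm
δ_BC = 6730·390/(296.6·200000) = 0.04424 mm
δ_CD = 6730·854/(571·200000) = 0.05033 mm
δ = Σδ_i = 0.2678 mm.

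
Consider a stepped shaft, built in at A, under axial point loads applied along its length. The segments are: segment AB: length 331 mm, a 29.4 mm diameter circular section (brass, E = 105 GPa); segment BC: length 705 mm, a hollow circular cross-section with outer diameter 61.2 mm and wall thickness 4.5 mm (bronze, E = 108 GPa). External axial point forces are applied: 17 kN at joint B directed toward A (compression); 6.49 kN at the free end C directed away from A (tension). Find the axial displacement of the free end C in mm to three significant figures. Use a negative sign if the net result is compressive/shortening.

Internal axial forces (sectioning from the free end, tension +): N_BC = 6.49 kN, N_AB = -10.51 kN.
A_AB = 678.9 mm².
A_BC = 801.6 mm².
δ_AB = -10510·331/(678.9·105000) = -0.0488 mm
δ_BC = 6490·705/(801.6·108000) = 0.05285 mm
δ = Σδ_i = 0.004048 mm.

0.00405 mm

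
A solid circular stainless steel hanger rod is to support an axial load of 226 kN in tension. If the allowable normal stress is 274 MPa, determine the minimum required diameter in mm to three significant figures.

Required area A ≥ P/σ_allow = 226000/274 = 824.8 mm².
For a solid circular section, d ≥ √(4A/π) = 32.41 mm.

32.4 mm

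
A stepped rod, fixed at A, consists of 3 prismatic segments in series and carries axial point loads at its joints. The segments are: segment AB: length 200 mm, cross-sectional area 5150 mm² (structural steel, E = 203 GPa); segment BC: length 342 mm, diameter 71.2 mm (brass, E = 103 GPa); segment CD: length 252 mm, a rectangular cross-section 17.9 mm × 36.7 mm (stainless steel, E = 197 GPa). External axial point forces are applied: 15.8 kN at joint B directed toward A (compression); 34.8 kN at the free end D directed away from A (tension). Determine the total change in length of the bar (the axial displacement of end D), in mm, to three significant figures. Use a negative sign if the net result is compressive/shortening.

0.100 mm

Internal axial forces (sectioning from the free end, tension +): N_CD = 34.8 kN, N_BC = 34.8 kN, N_AB = 19 kN.
A_BC = 3982 mm².
A_CD = 656.9 mm².
δ_AB = 19000·200/(5150·203000) = 0.003635 mm
δ_BC = 34800·342/(3982·103000) = 0.02902 mm
δ_CD = 34800·252/(656.9·197000) = 0.06776 mm
δ = Σδ_i = 0.1004 mm.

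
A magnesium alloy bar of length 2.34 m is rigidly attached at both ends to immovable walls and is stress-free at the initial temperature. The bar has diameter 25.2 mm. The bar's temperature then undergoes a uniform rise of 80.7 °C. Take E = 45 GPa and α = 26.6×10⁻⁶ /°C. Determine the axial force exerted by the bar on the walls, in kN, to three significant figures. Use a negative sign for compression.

Free thermal expansion αLΔT = 26.6e-6 · 2340 · 80.7 = 5.023 mm.
The walls impose strain ε = −(5.023)/2340 = -2.1466e-03; σ = Eε = 45000 · -2.1466e-03 = -96.6 MPa.
Wall reaction R = σ·A = -96.6·498.8 = -48180 N = -48.18 kN.

-48.2 kN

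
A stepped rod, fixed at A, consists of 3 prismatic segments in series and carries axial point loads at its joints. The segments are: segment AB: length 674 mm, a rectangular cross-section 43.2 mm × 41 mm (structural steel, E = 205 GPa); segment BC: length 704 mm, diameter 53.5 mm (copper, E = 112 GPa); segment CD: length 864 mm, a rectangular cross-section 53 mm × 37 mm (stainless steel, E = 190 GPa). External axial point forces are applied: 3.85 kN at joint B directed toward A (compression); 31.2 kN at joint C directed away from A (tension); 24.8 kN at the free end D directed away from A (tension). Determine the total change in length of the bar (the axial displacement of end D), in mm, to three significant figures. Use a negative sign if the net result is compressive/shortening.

Internal axial forces (sectioning from the free end, tension +): N_CD = 24.8 kN, N_BC = 56 kN, N_AB = 52.15 kN.
A_AB = 1771 mm².
A_BC = 2248 mm².
A_CD = 1961 mm².
δ_AB = 52150·674/(1771·205000) = 0.0968 mm
δ_BC = 56000·704/(2248·112000) = 0.1566 mm
δ_CD = 24800·864/(1961·190000) = 0.05751 mm
δ = Σδ_i = 0.3109 mm.

0.311 mm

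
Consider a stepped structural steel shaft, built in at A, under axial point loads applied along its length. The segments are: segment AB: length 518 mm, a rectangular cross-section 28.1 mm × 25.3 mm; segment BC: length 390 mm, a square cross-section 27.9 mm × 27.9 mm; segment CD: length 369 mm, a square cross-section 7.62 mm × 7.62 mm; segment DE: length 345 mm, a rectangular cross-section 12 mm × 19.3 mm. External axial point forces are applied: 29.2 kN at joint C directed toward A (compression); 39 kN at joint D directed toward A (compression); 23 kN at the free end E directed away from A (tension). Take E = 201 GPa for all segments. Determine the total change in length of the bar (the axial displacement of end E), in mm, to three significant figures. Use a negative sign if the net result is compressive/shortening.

Internal axial forces (sectioning from the free end, tension +): N_DE = 23 kN, N_CD = -16 kN, N_BC = -45.2 kN, N_AB = -45.2 kN.
A_AB = 710.9 mm².
A_BC = 778.4 mm².
A_CD = 58.06 mm².
A_DE = 231.6 mm².
δ_AB = -45200·518/(710.9·201000) = -0.1638 mm
δ_BC = -45200·390/(778.4·201000) = -0.1127 mm
δ_CD = -16000·369/(58.06·201000) = -0.5059 mm
δ_DE = 23000·345/(231.6·201000) = 0.1705 mm
δ = Σδ_i = -0.6119 mm.

-0.612 mm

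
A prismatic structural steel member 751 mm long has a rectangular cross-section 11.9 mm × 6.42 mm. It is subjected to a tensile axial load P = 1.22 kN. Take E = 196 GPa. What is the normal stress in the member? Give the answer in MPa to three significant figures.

A = 76.4 mm².
σ = N/A = 1220/76.4 = 15.97 MPa.

16.0 MPa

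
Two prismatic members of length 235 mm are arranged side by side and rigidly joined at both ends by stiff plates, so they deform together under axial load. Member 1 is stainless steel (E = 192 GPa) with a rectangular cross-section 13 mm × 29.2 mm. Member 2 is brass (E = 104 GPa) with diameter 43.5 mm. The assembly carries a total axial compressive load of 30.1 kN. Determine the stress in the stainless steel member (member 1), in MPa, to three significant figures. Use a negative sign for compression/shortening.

A_1 = 379.6 mm².
A_2 = 1486 mm².
Equal strain + equilibrium ⇒ each member carries load in proportion to AE: A₁E₁ = 72880000 N, A₂E₂ = 154600000 N, ΣAE = 227400000 N.
σ₁ = P·E₁/ΣAE = -30100·192000/227400000 = -25.41 MPa.

-25.4 MPa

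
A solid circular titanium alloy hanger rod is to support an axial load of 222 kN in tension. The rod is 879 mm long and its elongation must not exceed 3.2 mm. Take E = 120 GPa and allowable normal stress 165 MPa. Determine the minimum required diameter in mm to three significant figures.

41.4 mm

Required area A ≥ P/σ_allow = 222000/165 = 1345 mm².
For a solid circular section, d ≥ √(4A/π) = 41.39 mm.
Elongation limit: A ≥ PL/(Eδ_allow) = 222000·879/(120000·3.2) = 508.2 mm² ⇒ d ≥ 25.44 mm.
The stress limit governs.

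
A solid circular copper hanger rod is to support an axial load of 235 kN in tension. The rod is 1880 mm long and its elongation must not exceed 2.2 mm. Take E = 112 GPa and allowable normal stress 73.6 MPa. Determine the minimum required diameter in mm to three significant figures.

63.8 mm

Required area A ≥ P/σ_allow = 235000/73.6 = 3193 mm².
For a solid circular section, d ≥ √(4A/π) = 63.76 mm.
Elongation limit: A ≥ PL/(Eδ_allow) = 235000·1880/(112000·2.2) = 1793 mm² ⇒ d ≥ 47.78 mm.
The stress limit governs.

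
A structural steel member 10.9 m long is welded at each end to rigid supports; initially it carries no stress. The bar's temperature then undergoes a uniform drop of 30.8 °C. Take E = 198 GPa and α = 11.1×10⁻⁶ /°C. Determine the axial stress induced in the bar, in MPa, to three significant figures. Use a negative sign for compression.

67.7 MPa

Free thermal expansion αLΔT = 11.1e-6 · 10900 · -30.8 = -3.726 mm.
The walls impose strain ε = −(-3.726)/10900 = 3.4188e-04; σ = Eε = 198000 · 3.4188e-04 = 67.69 MPa.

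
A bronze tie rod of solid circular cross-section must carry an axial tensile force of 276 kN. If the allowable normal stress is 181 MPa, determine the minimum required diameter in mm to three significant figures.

44.1 mm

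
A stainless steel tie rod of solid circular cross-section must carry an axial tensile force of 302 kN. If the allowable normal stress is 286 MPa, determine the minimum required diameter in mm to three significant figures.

36.7 mm

Required area A ≥ P/σ_allow = 302000/286 = 1056 mm².
For a solid circular section, d ≥ √(4A/π) = 36.67 mm.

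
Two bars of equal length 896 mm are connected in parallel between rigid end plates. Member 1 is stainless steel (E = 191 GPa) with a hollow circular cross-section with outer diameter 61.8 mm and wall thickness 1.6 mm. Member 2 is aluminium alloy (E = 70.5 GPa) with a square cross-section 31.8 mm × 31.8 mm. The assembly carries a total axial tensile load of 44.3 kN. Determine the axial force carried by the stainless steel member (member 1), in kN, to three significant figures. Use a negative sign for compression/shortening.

19.8 kN

A_1 = 302.6 mm².
A_2 = 1011 mm².
Equal strain + equilibrium ⇒ each member carries load in proportion to AE: A₁E₁ = 57800000 N, A₂E₂ = 71290000 N, ΣAE = 129100000 N.
F₁ = P·A₁E₁/ΣAE = 44300·57800000/129100000 = 19830 N.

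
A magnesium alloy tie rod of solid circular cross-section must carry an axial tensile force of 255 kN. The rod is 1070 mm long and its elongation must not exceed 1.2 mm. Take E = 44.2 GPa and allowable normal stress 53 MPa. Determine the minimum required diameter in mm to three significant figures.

Required area A ≥ P/σ_allow = 255000/53 = 4811 mm².
For a solid circular section, d ≥ √(4A/π) = 78.27 mm.
Elongation limit: A ≥ PL/(Eδ_allow) = 255000·1070/(44200·1.2) = 5144 mm² ⇒ d ≥ 80.93 mm.
The elongation limit governs.

80.9 mm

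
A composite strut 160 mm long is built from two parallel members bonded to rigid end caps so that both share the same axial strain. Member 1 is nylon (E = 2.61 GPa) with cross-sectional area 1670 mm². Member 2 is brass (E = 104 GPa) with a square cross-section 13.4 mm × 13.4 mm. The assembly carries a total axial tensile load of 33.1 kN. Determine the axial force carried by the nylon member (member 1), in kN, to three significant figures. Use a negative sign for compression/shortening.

6.26 kN

A_2 = 179.6 mm².
Equal strain + equilibrium ⇒ each member carries load in proportion to AE: A₁E₁ = 4359000 N, A₂E₂ = 18670000 N, ΣAE = 23030000 N.
F₁ = P·A₁E₁/ΣAE = 33100·4359000/23030000 = 6264 N.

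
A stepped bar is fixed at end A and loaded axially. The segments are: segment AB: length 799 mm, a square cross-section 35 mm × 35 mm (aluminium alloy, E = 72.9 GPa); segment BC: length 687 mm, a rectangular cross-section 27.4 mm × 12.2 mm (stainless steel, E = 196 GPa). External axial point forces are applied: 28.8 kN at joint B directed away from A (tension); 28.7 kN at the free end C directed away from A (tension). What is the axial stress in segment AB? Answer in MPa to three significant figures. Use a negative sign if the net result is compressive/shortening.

Internal axial forces (sectioning from the free end, tension +): N_BC = 28.7 kN, N_AB = 57.5 kN.
A_AB = 1225 mm².
σ_AB = N_AB/A_AB = 57500/1225 = 46.94 MPa.

46.9 MPa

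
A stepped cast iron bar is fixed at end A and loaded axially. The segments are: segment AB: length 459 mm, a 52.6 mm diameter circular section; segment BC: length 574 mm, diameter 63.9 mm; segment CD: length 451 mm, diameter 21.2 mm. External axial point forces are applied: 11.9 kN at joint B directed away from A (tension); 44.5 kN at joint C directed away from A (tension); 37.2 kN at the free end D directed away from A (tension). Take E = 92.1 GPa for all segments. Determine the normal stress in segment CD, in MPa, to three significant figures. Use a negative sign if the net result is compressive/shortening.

Internal axial forces (sectioning from the free end, tension +): N_CD = 37.2 kN, N_BC = 81.7 kN, N_AB = 93.6 kN.
A_CD = 353 mm².
σ_CD = N_CD/A_CD = 37200/353 = 105.4 MPa.

105 MPa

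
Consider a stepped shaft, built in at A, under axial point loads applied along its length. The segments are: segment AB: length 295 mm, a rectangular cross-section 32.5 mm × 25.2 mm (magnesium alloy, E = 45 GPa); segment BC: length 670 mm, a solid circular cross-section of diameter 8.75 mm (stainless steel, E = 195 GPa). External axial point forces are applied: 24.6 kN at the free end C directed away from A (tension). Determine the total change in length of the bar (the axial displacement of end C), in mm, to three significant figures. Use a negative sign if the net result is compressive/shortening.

1.60 mm

Internal axial forces (sectioning from the free end, tension +): N_BC = 24.6 kN, N_AB = 24.6 kN.
A_AB = 819 mm².
A_BC = 60.13 mm².
δ_AB = 24600·295/(819·45000) = 0.1969 mm
δ_BC = 24600·670/(60.13·195000) = 1.406 mm
δ = Σδ_i = 1.603 mm.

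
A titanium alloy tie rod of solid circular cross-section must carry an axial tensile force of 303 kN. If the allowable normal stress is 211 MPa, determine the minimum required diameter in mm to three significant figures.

Required area A ≥ P/σ_allow = 303000/211 = 1436 mm².
For a solid circular section, d ≥ √(4A/π) = 42.76 mm.

42.8 mm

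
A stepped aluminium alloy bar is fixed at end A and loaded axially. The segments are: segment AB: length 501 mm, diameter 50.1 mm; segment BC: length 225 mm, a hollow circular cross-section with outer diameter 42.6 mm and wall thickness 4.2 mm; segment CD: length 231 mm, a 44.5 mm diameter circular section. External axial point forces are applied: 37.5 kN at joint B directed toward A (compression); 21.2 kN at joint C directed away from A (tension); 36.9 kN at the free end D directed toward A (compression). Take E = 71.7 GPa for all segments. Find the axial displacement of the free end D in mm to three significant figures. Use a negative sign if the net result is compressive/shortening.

-0.362 mm

Internal axial forces (sectioning from the free end, tension +): N_CD = -36.9 kN, N_BC = -15.7 kN, N_AB = -53.2 kN.
A_AB = 1971 mm².
A_BC = 506.7 mm².
A_CD = 1555 mm².
δ_AB = -53200·501/(1971·71700) = -0.1886 mm
δ_BC = -15700·225/(506.7·71700) = -0.09724 mm
δ_CD = -36900·231/(1555·71700) = -0.07644 mm
δ = Σδ_i = -0.3622 mm.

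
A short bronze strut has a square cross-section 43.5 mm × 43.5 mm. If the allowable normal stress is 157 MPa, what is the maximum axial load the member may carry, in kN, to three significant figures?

297 kN

A = 1892 mm².
P_max = σ_allow · A = 157 · 1892 = 297100 N = 297.1 kN.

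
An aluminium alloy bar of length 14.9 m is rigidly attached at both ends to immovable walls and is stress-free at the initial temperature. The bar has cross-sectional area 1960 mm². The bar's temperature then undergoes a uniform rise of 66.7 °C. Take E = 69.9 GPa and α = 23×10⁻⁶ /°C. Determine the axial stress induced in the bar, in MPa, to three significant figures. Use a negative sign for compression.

Free thermal expansion αLΔT = 23e-6 · 14900 · 66.7 = 22.86 mm.
The walls impose strain ε = −(22.86)/14900 = -1.5341e-03; σ = Eε = 69900 · -1.5341e-03 = -107.2 MPa.

-107 MPa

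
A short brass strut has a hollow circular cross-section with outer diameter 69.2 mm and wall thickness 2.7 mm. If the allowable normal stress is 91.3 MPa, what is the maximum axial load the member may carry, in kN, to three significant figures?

A = 564.1 mm².
P_max = σ_allow · A = 91.3 · 564.1 = 51500 N = 51.5 kN.

51.5 kN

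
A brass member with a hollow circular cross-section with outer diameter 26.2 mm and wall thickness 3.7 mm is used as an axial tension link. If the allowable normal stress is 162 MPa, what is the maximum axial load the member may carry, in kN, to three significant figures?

A = 261.5 mm².
P_max = σ_allow · A = 162 · 261.5 = 42370 N = 42.37 kN.

42.4 kN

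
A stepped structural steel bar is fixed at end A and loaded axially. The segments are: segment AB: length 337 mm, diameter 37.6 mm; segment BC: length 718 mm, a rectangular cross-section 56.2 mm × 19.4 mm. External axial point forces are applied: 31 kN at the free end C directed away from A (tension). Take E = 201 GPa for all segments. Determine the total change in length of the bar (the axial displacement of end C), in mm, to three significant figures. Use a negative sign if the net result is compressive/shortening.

0.148 mm

Internal axial forces (sectioning from the free end, tension +): N_BC = 31 kN, N_AB = 31 kN.
A_AB = 1110 mm².
A_BC = 1090 mm².
δ_AB = 31000·337/(1110·201000) = 0.04681 mm
δ_BC = 31000·718/(1090·201000) = 0.1016 mm
δ = Σδ_i = 0.1484 mm.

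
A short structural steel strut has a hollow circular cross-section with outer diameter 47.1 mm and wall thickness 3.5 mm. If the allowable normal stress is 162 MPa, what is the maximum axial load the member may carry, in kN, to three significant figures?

A = 479.4 mm².
P_max = σ_allow · A = 162 · 479.4 = 77660 N = 77.66 kN.

77.7 kN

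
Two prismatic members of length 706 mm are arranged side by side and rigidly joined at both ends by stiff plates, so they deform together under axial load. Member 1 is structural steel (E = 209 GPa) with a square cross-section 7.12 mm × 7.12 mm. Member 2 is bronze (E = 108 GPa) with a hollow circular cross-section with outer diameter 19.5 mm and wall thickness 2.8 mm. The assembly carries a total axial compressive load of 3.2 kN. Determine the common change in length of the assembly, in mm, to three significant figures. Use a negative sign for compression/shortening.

A_1 = 50.69 mm².
A_2 = 146.9 mm².
Equal strain + equilibrium ⇒ each member carries load in proportion to AE: A₁E₁ = 10600000 N, A₂E₂ = 15870000 N, ΣAE = 26460000 N.
δ = PL/ΣAE = -3200·706/26460000 = -0.08538 mm.

-0.0854 mm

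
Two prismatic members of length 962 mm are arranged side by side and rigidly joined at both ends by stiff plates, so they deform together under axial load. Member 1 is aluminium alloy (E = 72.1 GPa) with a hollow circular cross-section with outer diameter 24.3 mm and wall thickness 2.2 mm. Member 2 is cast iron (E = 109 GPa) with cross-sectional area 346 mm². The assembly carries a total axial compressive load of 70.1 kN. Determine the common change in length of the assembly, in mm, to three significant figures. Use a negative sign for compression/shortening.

A_1 = 152.7 mm².
Equal strain + equilibrium ⇒ each member carries load in proportion to AE: A₁E₁ = 11010000 N, A₂E₂ = 37710000 N, ΣAE = 48730000 N.
δ = PL/ΣAE = -70100·962/48730000 = -1.384 mm.

-1.38 mm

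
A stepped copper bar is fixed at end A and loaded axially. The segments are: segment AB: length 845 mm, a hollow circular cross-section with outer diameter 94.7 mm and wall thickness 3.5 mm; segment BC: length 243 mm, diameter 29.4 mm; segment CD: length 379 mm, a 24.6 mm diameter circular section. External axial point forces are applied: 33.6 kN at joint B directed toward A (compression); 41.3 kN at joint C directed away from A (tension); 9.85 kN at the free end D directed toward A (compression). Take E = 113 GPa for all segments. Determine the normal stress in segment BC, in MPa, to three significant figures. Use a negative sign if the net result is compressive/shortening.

46.3 MPa

Internal axial forces (sectioning from the free end, tension +): N_CD = -9.85 kN, N_BC = 31.45 kN, N_AB = -2.15 kN.
A_BC = 678.9 mm².
σ_BC = N_BC/A_BC = 31450/678.9 = 46.33 MPa.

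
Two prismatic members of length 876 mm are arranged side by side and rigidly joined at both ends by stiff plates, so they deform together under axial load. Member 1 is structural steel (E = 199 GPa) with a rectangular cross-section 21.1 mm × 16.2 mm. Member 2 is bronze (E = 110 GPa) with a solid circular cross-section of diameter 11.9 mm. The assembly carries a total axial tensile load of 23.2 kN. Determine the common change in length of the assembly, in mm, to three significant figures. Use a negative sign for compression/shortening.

A_1 = 341.8 mm².
A_2 = 111.2 mm².
Equal strain + equilibrium ⇒ each member carries load in proportion to AE: A₁E₁ = 68020000 N, A₂E₂ = 12230000 N, ΣAE = 80260000 N.
δ = PL/ΣAE = 23200·876/80260000 = 0.2532 mm.

0.253 mm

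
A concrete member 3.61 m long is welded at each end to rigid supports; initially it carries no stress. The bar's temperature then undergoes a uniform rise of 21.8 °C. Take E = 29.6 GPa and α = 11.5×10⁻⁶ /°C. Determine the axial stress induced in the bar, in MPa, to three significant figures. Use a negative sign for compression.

Free thermal expansion αLΔT = 11.5e-6 · 3610 · 21.8 = 0.905 mm.
The walls impose strain ε = −(0.905)/3610 = -2.5070e-04; σ = Eε = 29600 · -2.5070e-04 = -7.421 MPa.

-7.42 MPa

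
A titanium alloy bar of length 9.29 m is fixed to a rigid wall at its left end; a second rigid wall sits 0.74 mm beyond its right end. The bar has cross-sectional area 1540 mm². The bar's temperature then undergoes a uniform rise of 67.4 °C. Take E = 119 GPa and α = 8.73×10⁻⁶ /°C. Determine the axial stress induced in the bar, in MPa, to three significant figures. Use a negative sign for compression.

Free thermal expansion αLΔT = 8.73e-6 · 9290 · 67.4 = 5.466 mm.
The walls engage after the gap closes; constrained expansion = 5.466 − 0.74 = 4.726 mm.
The walls impose strain ε = −(4.726)/9290 = -5.0875e-04; σ = Eε = 119000 · -5.0875e-04 = -60.54 MPa.

-60.5 MPa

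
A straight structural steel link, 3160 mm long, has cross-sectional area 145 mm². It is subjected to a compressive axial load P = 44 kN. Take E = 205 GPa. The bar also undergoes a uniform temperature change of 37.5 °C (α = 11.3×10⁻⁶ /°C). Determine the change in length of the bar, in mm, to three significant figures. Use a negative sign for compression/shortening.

δ_mech = NL/(AE) = -44000·3160/(145·205000) = -4.678 mm.
δ_thermal = αLΔT = 11.3e-6·3160·37.5 = 1.339 mm.
δ = δ_mech + δ_thermal = -3.338 mm.

-3.34 mm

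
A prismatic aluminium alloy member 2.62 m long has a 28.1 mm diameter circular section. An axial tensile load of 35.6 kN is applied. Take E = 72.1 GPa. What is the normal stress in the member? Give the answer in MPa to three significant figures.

A = 620.2 mm².
σ = N/A = 35600/620.2 = 57.4 MPa.

57.4 MPa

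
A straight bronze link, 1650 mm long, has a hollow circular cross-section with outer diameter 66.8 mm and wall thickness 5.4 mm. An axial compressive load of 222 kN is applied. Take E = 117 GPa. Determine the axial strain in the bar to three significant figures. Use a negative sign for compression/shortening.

-0.00182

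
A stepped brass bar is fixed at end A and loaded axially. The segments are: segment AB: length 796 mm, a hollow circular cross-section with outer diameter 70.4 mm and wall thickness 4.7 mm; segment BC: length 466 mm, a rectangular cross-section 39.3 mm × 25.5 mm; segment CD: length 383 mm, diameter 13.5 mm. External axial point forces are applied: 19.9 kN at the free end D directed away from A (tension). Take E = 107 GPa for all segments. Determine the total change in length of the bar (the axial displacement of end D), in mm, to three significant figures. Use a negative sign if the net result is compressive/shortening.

Internal axial forces (sectioning from the free end, tension +): N_CD = 19.9 kN, N_BC = 19.9 kN, N_AB = 19.9 kN.
A_AB = 970.1 mm².
A_BC = 1002 mm².
A_CD = 143.1 mm².
δ_AB = 19900·796/(970.1·107000) = 0.1526 mm
δ_BC = 19900·466/(1002·107000) = 0.08648 mm
δ_CD = 19900·383/(143.1·107000) = 0.4976 mm
δ = Σδ_i = 0.7367 mm.

0.737 mm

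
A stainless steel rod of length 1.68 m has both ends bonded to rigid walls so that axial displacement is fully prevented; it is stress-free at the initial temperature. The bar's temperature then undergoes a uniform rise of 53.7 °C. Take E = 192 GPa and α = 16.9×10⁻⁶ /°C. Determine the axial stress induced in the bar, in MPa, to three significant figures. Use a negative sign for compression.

Free thermal expansion αLΔT = 16.9e-6 · 1680 · 53.7 = 1.525 mm.
The walls impose strain ε = −(1.525)/1680 = -9.0753e-04; σ = Eε = 192000 · -9.0753e-04 = -174.2 MPa.

-174 MPa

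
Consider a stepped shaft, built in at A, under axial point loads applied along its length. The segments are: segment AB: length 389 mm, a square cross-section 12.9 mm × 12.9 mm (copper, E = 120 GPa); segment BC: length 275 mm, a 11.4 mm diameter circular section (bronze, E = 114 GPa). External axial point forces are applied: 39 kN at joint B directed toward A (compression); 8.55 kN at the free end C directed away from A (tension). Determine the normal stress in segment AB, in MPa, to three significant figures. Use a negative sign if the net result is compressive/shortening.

-183 MPa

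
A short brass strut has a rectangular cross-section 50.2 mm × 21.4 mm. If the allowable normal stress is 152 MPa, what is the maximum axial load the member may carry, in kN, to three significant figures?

163 kN

A = 1074 mm².
P_max = σ_allow · A = 152 · 1074 = 163300 N = 163.3 kN.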